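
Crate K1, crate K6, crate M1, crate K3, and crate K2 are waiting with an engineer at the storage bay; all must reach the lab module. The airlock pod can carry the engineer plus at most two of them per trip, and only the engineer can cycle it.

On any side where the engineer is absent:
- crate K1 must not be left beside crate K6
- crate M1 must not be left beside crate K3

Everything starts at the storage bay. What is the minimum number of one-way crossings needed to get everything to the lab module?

Counting alone: the engineer can take at most 2 across per trip to the lab module, so moving all 5 needs at least 3 loaded trips out, with a return between consecutive ones — at least 5 crossings.
The plan below uses exactly 5 crossings, so it is optimal:
1. Engineer goes to the lab module with crate K1 and crate M1.
2. Engineer goes back to the storage bay alone.
3. Engineer goes to the lab module with crate K2.
4. Engineer goes back to the storage bay alone.
5. Engineer goes to the lab module with crate K3 and crate K6.

5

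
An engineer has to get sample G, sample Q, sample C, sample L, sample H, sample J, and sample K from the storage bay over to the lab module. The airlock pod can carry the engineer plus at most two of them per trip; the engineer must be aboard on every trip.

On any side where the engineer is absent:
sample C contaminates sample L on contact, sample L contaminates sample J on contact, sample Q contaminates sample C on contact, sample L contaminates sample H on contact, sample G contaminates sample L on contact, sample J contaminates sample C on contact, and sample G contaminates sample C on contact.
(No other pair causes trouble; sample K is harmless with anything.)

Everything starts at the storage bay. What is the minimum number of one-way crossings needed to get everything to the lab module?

11

Counting alone: the engineer can take at most 2 across per trip to the lab module, so moving all 7 needs at least 4 loaded trips out, with a return between consecutive ones — at least 7 crossings.
The safety rule pushes this higher. Following every safe sequence of crossings, the most of the 7 that can be at the lab module as the airlock pod arrives there on crossings 7, 9 is 5, 6 respectively — never all 7.
So no plan with fewer than 11 crossings exists, and this one achieves 11:
1. Engineer goes to the lab module with sample C and sample L.  [the storage bay: sample G, sample H, sample J, sample K, sample Q | the lab module: sample C, sample L]
2. Engineer goes back to the storage bay with sample C.  [the storage bay: sample C, sample G, sample H, sample J, sample K, sample Q | the lab module: sample L]
3. Engineer goes to the lab module with sample C and sample Q.  [the storage bay: sample G, sample H, sample J, sample K | the lab module: sample C, sample L, sample Q]
4. Engineer goes back to the storage bay with sample C.  [the storage bay: sample C, sample G, sample H, sample J, sample K | the lab module: sample L, sample Q]
5. Engineer goes to the lab module with sample G and sample J.  [the storage bay: sample C, sample H, sample K | the lab module: sample G, sample J, sample L, sample Q]
6. Engineer goes back to the storage bay with sample L.  [the storage bay: sample C, sample H, sample K, sample L | the lab module: sample G, sample J, sample Q]
7. Engineer goes to the lab module with sample C and sample H.  [the storage bay: sample K, sample L | the lab module: sample C, sample G, sample H, sample J, sample Q]
8. Engineer goes back to the storage bay with sample C.  [the storage bay: sample C, sample K, sample L | the lab module: sample G, sample H, sample J, sample Q]
9. Engineer goes to the lab module with sample C and sample K.  [the storage bay: sample L | the lab module: sample C, sample G, sample H, sample J, sample K, sample Q]
10. Engineer goes back to the storage bay with sample C.  [the storage bay: sample C, sample L | the lab module: sample G, sample H, sample J, sample K, sample Q]
11. Engineer goes to the lab module with sample C and sample L.  [the storage bay: — | the lab module: sample C, sample G, sample H, sample J, sample K, sample L, sample Q]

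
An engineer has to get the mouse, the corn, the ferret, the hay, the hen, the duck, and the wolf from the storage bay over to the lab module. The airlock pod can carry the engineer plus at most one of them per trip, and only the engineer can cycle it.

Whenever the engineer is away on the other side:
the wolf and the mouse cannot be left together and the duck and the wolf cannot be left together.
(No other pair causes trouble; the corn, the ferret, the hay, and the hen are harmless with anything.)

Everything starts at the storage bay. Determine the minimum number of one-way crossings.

15

Counting alone: the engineer can take at most 1 across per trip to the lab module, so moving all 7 needs at least 7 loaded trips out, with a return between consecutive ones — at least 13 crossings.
The safety rule pushes this higher. Following every safe sequence of crossings, the most of the 7 that can be at the lab module as the airlock pod arrives there on crossing 13 is 6 — never all 7.
So no plan with fewer than 15 crossings exists, and this one achieves 15:
1. Engineer goes to the lab module with the wolf.
2. Engineer goes back to the storage bay alone.
3. Engineer goes to the lab module with the mouse.
4. Engineer goes back to the storage bay with the wolf.
5. Engineer goes to the lab module with the duck.
6. Engineer goes back to the storage bay alone.
7. Engineer goes to the lab module with the corn.
8. Engineer goes back to the storage bay alone.
9. Engineer goes to the lab module with the ferret.
10. Engineer goes back to the storage bay alone.
11. Engineer goes to the lab module with the hay.
12. Engineer goes back to the storage bay alone.
13. Engineer goes to the lab module with the hen.
14. Engineer goes back to the storage bay alone.
15. Engineer goes to the lab module with the wolf.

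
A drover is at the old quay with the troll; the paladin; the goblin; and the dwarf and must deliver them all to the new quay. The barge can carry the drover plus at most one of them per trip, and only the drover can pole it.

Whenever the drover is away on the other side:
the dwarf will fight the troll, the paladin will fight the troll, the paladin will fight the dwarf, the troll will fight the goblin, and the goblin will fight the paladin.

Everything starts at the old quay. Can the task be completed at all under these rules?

No

Whatever the first load, the items left behind include a forbidden pair without the drover. No opening move is safe, so no plan exists.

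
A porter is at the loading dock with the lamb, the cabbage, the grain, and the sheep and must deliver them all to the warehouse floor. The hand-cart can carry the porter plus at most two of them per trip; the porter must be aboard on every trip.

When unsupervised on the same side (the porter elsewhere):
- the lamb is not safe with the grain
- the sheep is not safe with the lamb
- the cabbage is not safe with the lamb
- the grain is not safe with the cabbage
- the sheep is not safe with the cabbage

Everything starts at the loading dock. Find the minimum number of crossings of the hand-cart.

5

Counting alone: the porter can take at most 2 across per trip to the warehouse floor, so moving all 4 needs at least 2 loaded trips out, with a return between consecutive ones — at least 3 crossings.
The safety rule pushes this higher. Following every safe sequence of crossings, the most of the 4 that can be at the warehouse floor as the hand-cart arrives there on crossing 3 is 3 — never all 4.
So no plan with fewer than 5 crossings exists, and this one achieves 5:
1. Porter goes to the warehouse floor with the cabbage and the lamb.  [the loading dock: the grain, the sheep | the warehouse floor: the cabbage, the lamb]
2. Porter goes back to the loading dock with the lamb.  [the loading dock: the grain, the lamb, the sheep | the warehouse floor: the cabbage]
3. Porter goes to the warehouse floor with the grain and the sheep.  [the loading dock: the lamb | the warehouse floor: the cabbage, the grain, the sheep]
4. Porter goes back to the loading dock with the cabbage.  [the loading dock: the cabbage, the lamb | the warehouse floor: the grain, the sheep]
5. Porter goes to the warehouse floor with the cabbage and the lamb.  [the loading dock: — | the warehouse floor: the cabbage, the grain, the lamb, the sheep]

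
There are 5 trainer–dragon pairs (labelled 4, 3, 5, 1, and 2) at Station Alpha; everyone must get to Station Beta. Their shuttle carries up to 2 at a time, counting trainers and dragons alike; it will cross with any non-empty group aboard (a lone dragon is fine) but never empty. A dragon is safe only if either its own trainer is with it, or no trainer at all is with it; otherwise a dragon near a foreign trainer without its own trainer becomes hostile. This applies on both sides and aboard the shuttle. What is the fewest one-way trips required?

impossible

Following every safe sequence of crossings from the start, the most of the 10 that can be at Station Beta as the shuttle arrives there on crossings 1, 3, 5, 7 is 2, 3, 4, 5 respectively; the best ever achieved is 5 of 10.
From crossing 9 on, no configuration arises that was not already reachable earlier: only 82 distinct safe configurations (who is on which side, and where the shuttle is) can ever be reached, none of them has everyone across, and every continuation just revisits them. So no valid plan exists.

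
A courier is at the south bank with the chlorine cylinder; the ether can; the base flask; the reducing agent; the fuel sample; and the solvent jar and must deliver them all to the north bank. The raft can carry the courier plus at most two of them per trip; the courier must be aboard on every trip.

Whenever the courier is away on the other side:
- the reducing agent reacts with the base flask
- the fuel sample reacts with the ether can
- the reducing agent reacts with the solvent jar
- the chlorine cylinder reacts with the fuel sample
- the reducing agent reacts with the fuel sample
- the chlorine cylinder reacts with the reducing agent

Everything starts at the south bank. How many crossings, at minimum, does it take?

Counting alone: the courier can take at most 2 across per trip to the north bank, so moving all 6 needs at least 3 loaded trips out, with a return between consecutive ones — at least 5 crossings.
The safety rule pushes this higher. Following every safe sequence of crossings, the most of the 6 that can be at the north bank as the raft arrives there on crossings 5, 7 is 4, 5 respectively — never all 6.
So no plan with fewer than 9 crossings exists, and this one achieves 9:
1. Courier goes to the north bank with the fuel sample and the reducing agent.
2. Courier goes back to the south bank with the reducing agent.
3. Courier goes to the north bank with the ether can and the reducing agent.
4. Courier goes back to the south bank with the fuel sample.
5. Courier goes to the north bank with the base flask and the chlorine cylinder.
6. Courier goes back to the south bank with the reducing agent.
7. Courier goes to the north bank with the reducing agent and the solvent jar.
8. Courier goes back to the south bank with the reducing agent.
9. Courier goes to the north bank with the fuel sample and the reducing agent.

9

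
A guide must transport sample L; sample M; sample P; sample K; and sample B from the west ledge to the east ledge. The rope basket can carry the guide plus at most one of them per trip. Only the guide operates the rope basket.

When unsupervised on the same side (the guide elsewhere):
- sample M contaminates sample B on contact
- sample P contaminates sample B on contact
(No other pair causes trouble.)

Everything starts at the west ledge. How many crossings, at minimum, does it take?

11

Counting alone: the guide can take at most 1 across per trip to the east ledge, so moving all 5 needs at least 5 loaded trips out, with a return between consecutive ones — at least 9 crossings.
The safety rule pushes this higher. Following every safe sequence of crossings, the most of the 5 that can be at the east ledge as the rope basket arrives there on crossing 9 is 4 — never all 5.
So no plan with fewer than 11 crossings exists, and this one achieves 11:
1. Guide goes to the east ledge with sample B.
2. Guide goes back to the west ledge alone.
3. Guide goes to the east ledge with sample L.
4. Guide goes back to the west ledge alone.
5. Guide goes to the east ledge with sample M.
6. Guide goes back to the west ledge with sample B.
7. Guide goes to the east ledge with sample P.
8. Guide goes back to the west ledge alone.
9. Guide goes to the east ledge with sample K.
10. Guide goes back to the west ledge alone.
11. Guide goes to the east ledge with sample B.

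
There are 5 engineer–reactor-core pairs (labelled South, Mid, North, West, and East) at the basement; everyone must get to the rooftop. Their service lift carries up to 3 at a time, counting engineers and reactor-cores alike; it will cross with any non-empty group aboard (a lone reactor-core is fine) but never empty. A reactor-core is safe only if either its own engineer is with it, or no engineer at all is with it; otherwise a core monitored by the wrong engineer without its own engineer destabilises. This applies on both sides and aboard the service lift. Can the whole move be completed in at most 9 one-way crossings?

No

Counting alone: each trip to the rooftop takes at most 3 across and each return brings at least 1 back, so after t trips out (and t−1 returns) at most 3t − (t−1) of the 10 are across; that first reaches 10 at t = 5, so at least 9 crossings are needed.
The safety rule pushes this higher. Following every safe sequence of crossings, the most of the 10 that can be at the rooftop as the service lift arrives there on crossing 9 is 9 — never all 10.
So the move cannot be finished within 9 crossings. (The shortest complete plan takes 11:)
1. engineer South and reactor-core South cross → the rooftop.
2. engineer South crosses ← the basement.
3. reactor-core Mid, reactor-core North, and reactor-core West cross → the rooftop.
4. reactor-core South crosses ← the basement.
5. engineer Mid, engineer North, and engineer West cross → the rooftop.
6. engineer Mid and reactor-core Mid cross ← the basement.
7. engineer East, engineer Mid, and engineer South cross → the rooftop.
8. reactor-core North crosses ← the basement.
9. reactor-core Mid and reactor-core South cross → the rooftop.
10. reactor-core South crosses ← the basement.
11. reactor-core East, reactor-core North, and reactor-core South cross → the rooftop.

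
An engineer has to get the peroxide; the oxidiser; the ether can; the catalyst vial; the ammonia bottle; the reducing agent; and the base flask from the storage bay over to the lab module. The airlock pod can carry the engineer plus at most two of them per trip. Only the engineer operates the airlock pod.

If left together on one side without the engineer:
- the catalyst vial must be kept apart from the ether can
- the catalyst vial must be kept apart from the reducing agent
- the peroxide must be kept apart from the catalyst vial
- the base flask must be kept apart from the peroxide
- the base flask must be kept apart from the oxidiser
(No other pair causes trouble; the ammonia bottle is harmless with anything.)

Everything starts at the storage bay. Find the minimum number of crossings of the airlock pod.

9

Counting alone: the engineer can take at most 2 across per trip to the lab module, so moving all 7 needs at least 4 loaded trips out, with a return between consecutive ones — at least 7 crossings.
The safety rule pushes this higher. Following every safe sequence of crossings, the most of the 7 that can be at the lab module as the airlock pod arrives there on crossing 7 is 6 — never all 7.
So no plan with fewer than 9 crossings exists, and this one achieves 9:
1. Engineer goes to the lab module with the base flask and the catalyst vial.
2. Engineer goes back to the storage bay alone.
3. Engineer goes to the lab module with the oxidiser.
4. Engineer goes back to the storage bay with the base flask.
5. Engineer goes to the lab module with the ether can and the peroxide.
6. Engineer goes back to the storage bay with the catalyst vial.
7. Engineer goes to the lab module with the ammonia bottle and the reducing agent.
8. Engineer goes back to the storage bay alone.
9. Engineer goes to the lab module with the base flask and the catalyst vial.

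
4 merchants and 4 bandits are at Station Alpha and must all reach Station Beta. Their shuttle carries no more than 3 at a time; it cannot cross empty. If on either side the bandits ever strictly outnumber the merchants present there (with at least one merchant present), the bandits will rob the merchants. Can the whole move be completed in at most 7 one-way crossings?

Counting alone: each trip to Station Beta takes at most 3 across and each return brings at least 1 back, so after t trips out (and t−1 returns) at most 3t − (t−1) of the 8 are across; that first reaches 8 at t = 4, so at least 7 crossings are needed.
The safety rule pushes this higher. Following every safe sequence of crossings, the most of the 8 that can be at Station Beta as the shuttle arrives there on crossing 7 is 7 — never all 8.
So the move cannot be finished within 7 crossings. (The shortest complete plan takes 9:)
1. 2 bandits → Station Beta.  (Station Alpha: 4M 2B; Station Beta: 0M 2B)
2. 1 bandit ← Station Alpha.  (Station Alpha: 4M 3B; Station Beta: 0M 1B)
3. 3 bandits → Station Beta.  (Station Alpha: 4M 0B; Station Beta: 0M 4B)
4. 1 bandit ← Station Alpha.  (Station Alpha: 4M 1B; Station Beta: 0M 3B)
5. 3 merchants → Station Beta.  (Station Alpha: 1M 1B; Station Beta: 3M 3B)
6. 1 merchant and 1 bandit ← Station Alpha.  (Station Alpha: 2M 2B; Station Beta: 2M 2B)
7. 2 merchants → Station Beta.  (Station Alpha: 0M 2B; Station Beta: 4M 2B)
8. 1 bandit ← Station Alpha.  (Station Alpha: 0M 3B; Station Beta: 4M 1B)
9. 3 bandits → Station Beta.  (Station Alpha: 0M 0B; Station Beta: 4M 4B)

No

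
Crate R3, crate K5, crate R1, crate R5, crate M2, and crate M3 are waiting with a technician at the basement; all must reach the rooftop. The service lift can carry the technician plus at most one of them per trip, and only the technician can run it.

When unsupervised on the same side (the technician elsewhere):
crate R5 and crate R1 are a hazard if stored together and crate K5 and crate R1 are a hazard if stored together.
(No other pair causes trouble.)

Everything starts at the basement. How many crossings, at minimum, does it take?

13

Counting alone: the technician can take at most 1 across per trip to the rooftop, so moving all 6 needs at least 6 loaded trips out, with a return between consecutive ones — at least 11 crossings.
The safety rule pushes this higher. Following every safe sequence of crossings, the most of the 6 that can be at the rooftop as the service lift arrives there on crossing 11 is 5 — never all 6.
So no plan with fewer than 13 crossings exists, and this one achieves 13:
1. Technician goes to the rooftop with crate R1.
2. Technician goes back to the basement alone.
3. Technician goes to the rooftop with crate R3.
4. Technician goes back to the basement alone.
5. Technician goes to the rooftop with crate K5.
6. Technician goes back to the basement with crate R1.
7. Technician goes to the rooftop with crate R5.
8. Technician goes back to the basement alone.
9. Technician goes to the rooftop with crate M2.
10. Technician goes back to the basement alone.
11. Technician goes to the rooftop with crate M3.
12. Technician goes back to the basement alone.
13. Technician goes to the rooftop with crate R1.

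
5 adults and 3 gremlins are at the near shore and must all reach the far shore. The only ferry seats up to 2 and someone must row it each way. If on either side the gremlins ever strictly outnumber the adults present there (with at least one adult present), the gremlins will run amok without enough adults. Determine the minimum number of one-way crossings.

Counting alone: each trip to the far shore takes at most 2 across and each return brings at least 1 back, so after t trips out (and t−1 returns) at most 2t − (t−1) of the 8 are across; that first reaches 8 at t = 7, so at least 13 crossings are needed.
The plan below uses exactly 13 crossings, so it is optimal:
1. 2 gremlins → the far shore.  (the near shore: 5A 1G; the far shore: 0A 2G)
2. 1 gremlin ← the near shore.  (the near shore: 5A 2G; the far shore: 0A 1G)
3. 2 gremlins → the far shore.  (the near shore: 5A 0G; the far shore: 0A 3G)
4. 1 gremlin ← the near shore.  (the near shore: 5A 1G; the far shore: 0A 2G)
5. 2 adults → the far shore.  (the near shore: 3A 1G; the far shore: 2A 2G)
6. 1 gremlin ← the near shore.  (the near shore: 3A 2G; the far shore: 2A 1G)
7. 1 adult and 1 gremlin → the far shore.  (the near shore: 2A 1G; the far shore: 3A 2G)
8. 1 gremlin ← the near shore.  (the near shore: 2A 2G; the far shore: 3A 1G)
9. 2 gremlins → the far shore.  (the near shore: 2A 0G; the far shore: 3A 3G)
10. 1 gremlin ← the near shore.  (the near shore: 2A 1G; the far shore: 3A 2G)
11. 1 adult and 1 gremlin → the far shore.  (the near shore: 1A 0G; the far shore: 4A 3G)
12. 1 gremlin ← the near shore.  (the near shore: 1A 1G; the far shore: 4A 2G)
13. 1 adult and 1 gremlin → the far shore.  (the near shore: 0A 0G; the far shore: 5A 3G)

13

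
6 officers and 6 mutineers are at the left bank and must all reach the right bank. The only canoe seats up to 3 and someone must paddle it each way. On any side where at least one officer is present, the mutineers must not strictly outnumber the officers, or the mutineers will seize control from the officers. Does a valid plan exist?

Following every safe sequence of crossings from the start, the most of the 12 that can be at the right bank as the canoe arrives there on crossings 1, 3, 5 is 3, 5, 6 respectively; the best ever achieved is 6 of 12.
From crossing 7 on, no configuration arises that was not already reachable earlier: only 17 distinct safe configurations (who is on which side, and where the canoe is) can ever be reached, none of them has everyone across, and every continuation just revisits them. They are: 0 officers + 0 mutineers across (canoe back at the start); 0 officers + 1 mutineer across (canoe there); 0 officers + 1 mutineer across (canoe back at the start); 0 officers + 2 mutineers across (canoe there); 0 officers + 2 mutineers across (canoe back at the start); 0 officers + 3 mutineers across (canoe there); 0 officers + 3 mutineers across (canoe back at the start); 0 officers + 4 mutineers across (canoe there); 0 officers + 4 mutineers across (canoe back at the start); 0 officers + 5 mutineers across (canoe there); 0 officers + 5 mutineers across (canoe back at the start); 0 officers + 6 mutineers across (canoe there); 1 officer + 1 mutineer across (canoe there); 1 officer + 1 mutineer across (canoe back at the start); 2 officers + 2 mutineers across (canoe there); 2 officers + 2 mutineers across (canoe back at the start); 3 officers + 3 mutineers across (canoe there). So no valid plan exists.

No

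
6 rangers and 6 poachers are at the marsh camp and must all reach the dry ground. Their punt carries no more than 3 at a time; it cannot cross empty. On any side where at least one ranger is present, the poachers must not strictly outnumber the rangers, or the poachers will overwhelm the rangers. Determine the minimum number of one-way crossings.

impossible

Following every safe sequence of crossings from the start, the most of the 12 that can be at the dry ground as the punt arrives there on crossings 1, 3, 5 is 3, 5, 6 respectively; the best ever achieved is 6 of 12.
From crossing 7 on, no configuration arises that was not already reachable earlier: only 17 distinct safe configurations (who is on which side, and where the punt is) can ever be reached, none of them has everyone across, and every continuation just revisits them. They are: 0 rangers + 0 poachers across (punt back at the start); 0 rangers + 1 poacher across (punt there); 0 rangers + 1 poacher across (punt back at the start); 0 rangers + 2 poachers across (punt there); 0 rangers + 2 poachers across (punt back at the start); 0 rangers + 3 poachers across (punt there); 0 rangers + 3 poachers across (punt back at the start); 0 rangers + 4 poachers across (punt there); 0 rangers + 4 poachers across (punt back at the start); 0 rangers + 5 poachers across (punt there); 0 rangers + 5 poachers across (punt back at the start); 0 rangers + 6 poachers across (punt there); 1 ranger + 1 poacher across (punt there); 1 ranger + 1 poacher across (punt back at the start); 2 rangers + 2 poachers across (punt there); 2 rangers + 2 poachers across (punt back at the start); 3 rangers + 3 poachers across (punt there). So no valid plan exists.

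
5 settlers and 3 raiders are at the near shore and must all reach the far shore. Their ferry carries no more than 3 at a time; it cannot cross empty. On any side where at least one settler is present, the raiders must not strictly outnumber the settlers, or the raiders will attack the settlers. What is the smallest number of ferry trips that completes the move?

7

Counting alone: each trip to the far shore takes at most 3 across and each return brings at least 1 back, so after t trips out (and t−1 returns) at most 3t − (t−1) of the 8 are across; that first reaches 8 at t = 4, so at least 7 crossings are needed.
The plan below uses exactly 7 crossings, so it is optimal:
1. 2 raiders → the far shore.  (the near shore: 5S 1R; the far shore: 0S 2R)
2. 1 raider ← the near shore.  (the near shore: 5S 2R; the far shore: 0S 1R)
3. 2 settlers and 1 raider → the far shore.  (the near shore: 3S 1R; the far shore: 2S 2R)
4. 1 raider ← the near shore.  (the near shore: 3S 2R; the far shore: 2S 1R)
5. 1 settler and 2 raiders → the far shore.  (the near shore: 2S 0R; the far shore: 3S 3R)
6. 1 raider ← the near shore.  (the near shore: 2S 1R; the far shore: 3S 2R)
7. 2 settlers and 1 raider → the far shore.  (the near shore: 0S 0R; the far shore: 5S 3R)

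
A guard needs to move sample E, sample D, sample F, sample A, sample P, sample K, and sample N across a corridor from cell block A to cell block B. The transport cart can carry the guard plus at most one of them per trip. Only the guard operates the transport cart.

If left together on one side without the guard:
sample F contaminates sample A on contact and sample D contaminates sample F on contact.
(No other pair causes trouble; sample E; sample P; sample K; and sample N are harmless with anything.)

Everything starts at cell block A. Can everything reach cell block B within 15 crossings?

Yes

Yes — this plan uses 15 crossings (≤ 15):
1. Guard goes to cell block B with sample F.  [cell block A: sample A, sample D, sample E, sample K, sample N, sample P | cell block B: sample F]
2. Guard goes back to cell block A alone.  [cell block A: sample A, sample D, sample E, sample K, sample N, sample P | cell block B: sample F]
3. Guard goes to cell block B with sample E.  [cell block A: sample A, sample D, sample K, sample N, sample P | cell block B: sample E, sample F]
4. Guard goes back to cell block A alone.  [cell block A: sample A, sample D, sample K, sample N, sample P | cell block B: sample E, sample F]
5. Guard goes to cell block B with sample D.  [cell block A: sample A, sample K, sample N, sample P | cell block B: sample D, sample E, sample F]
6. Guard goes back to cell block A with sample F.  [cell block A: sample A, sample F, sample K, sample N, sample P | cell block B: sample D, sample E]
7. Guard goes to cell block B with sample A.  [cell block A: sample F, sample K, sample N, sample P | cell block B: sample A, sample D, sample E]
8. Guard goes back to cell block A alone.  [cell block A: sample F, sample K, sample N, sample P | cell block B: sample A, sample D, sample E]
9. Guard goes to cell block B with sample P.  [cell block A: sample F, sample K, sample N | cell block B: sample A, sample D, sample E, sample P]
10. Guard goes back to cell block A alone.  [cell block A: sample F, sample K, sample N | cell block B: sample A, sample D, sample E, sample P]
11. Guard goes to cell block B with sample K.  [cell block A: sample F, sample N | cell block B: sample A, sample D, sample E, sample K, sample P]
12. Guard goes back to cell block A alone.  [cell block A: sample F, sample N | cell block B: sample A, sample D, sample E, sample K, sample P]
13. Guard goes to cell block B with sample N.  [cell block A: sample F | cell block B: sample A, sample D, sample E, sample K, sample N, sample P]
14. Guard goes back to cell block A alone.  [cell block A: sample F | cell block B: sample A, sample D, sample E, sample K, sample N, sample P]
15. Guard goes to cell block B with sample F.  [cell block A: — | cell block B: sample A, sample D, sample E, sample F, sample K, sample N, sample P]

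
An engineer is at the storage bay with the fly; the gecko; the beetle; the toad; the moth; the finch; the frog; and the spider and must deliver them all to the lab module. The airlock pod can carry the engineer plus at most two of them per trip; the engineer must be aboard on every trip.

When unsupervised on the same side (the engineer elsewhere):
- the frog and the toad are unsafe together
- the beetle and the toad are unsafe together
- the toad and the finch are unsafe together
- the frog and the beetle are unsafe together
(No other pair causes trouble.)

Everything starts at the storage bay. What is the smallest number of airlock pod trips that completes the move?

Counting alone: the engineer can take at most 2 across per trip to the lab module, so moving all 8 needs at least 4 loaded trips out, with a return between consecutive ones — at least 7 crossings.
The safety rule pushes this higher. Following every safe sequence of crossings, the most of the 8 that can be at the lab module as the airlock pod arrives there on crossings 7, 9, 11 is 5, 6, 7 respectively — never all 8.
So no plan with fewer than 13 crossings exists, and this one achieves 13:
1. Engineer goes to the lab module with the beetle and the toad.  [the storage bay: the finch, the fly, the frog, the gecko, the moth, the spider | the lab module: the beetle, the toad]
2. Engineer goes back to the storage bay with the beetle.  [the storage bay: the beetle, the finch, the fly, the frog, the gecko, the moth, the spider | the lab module: the toad]
3. Engineer goes to the lab module with the beetle and the fly.  [the storage bay: the finch, the frog, the gecko, the moth, the spider | the lab module: the beetle, the fly, the toad]
4. Engineer goes back to the storage bay with the beetle.  [the storage bay: the beetle, the finch, the frog, the gecko, the moth, the spider | the lab module: the fly, the toad]
5. Engineer goes to the lab module with the beetle and the gecko.  [the storage bay: the finch, the frog, the moth, the spider | the lab module: the beetle, the fly, the gecko, the toad]
6. Engineer goes back to the storage bay with the beetle.  [the storage bay: the beetle, the finch, the frog, the moth, the spider | the lab module: the fly, the gecko, the toad]
7. Engineer goes to the lab module with the beetle and the moth.  [the storage bay: the finch, the frog, the spider | the lab module: the beetle, the fly, the gecko, the moth, the toad]
8. Engineer goes back to the storage bay with the beetle.  [the storage bay: the beetle, the finch, the frog, the spider | the lab module: the fly, the gecko, the moth, the toad]
9. Engineer goes to the lab module with the beetle and the finch.  [the storage bay: the frog, the spider | the lab module: the beetle, the finch, the fly, the gecko, the moth, the toad]
10. Engineer goes back to the storage bay with the toad.  [the storage bay: the frog, the spider, the toad | the lab module: the beetle, the finch, the fly, the gecko, the moth]
11. Engineer goes to the lab module with the spider and the toad.  [the storage bay: the frog | the lab module: the beetle, the finch, the fly, the gecko, the moth, the spider, the toad]
12. Engineer goes back to the storage bay with the toad.  [the storage bay: the frog, the toad | the lab module: the beetle, the finch, the fly, the gecko, the moth, the spider]
13. Engineer goes to the lab module with the frog and the toad.  [the storage bay: — | the lab module: the beetle, the finch, the fly, the frog, the gecko, the moth, the spider, the toad]

13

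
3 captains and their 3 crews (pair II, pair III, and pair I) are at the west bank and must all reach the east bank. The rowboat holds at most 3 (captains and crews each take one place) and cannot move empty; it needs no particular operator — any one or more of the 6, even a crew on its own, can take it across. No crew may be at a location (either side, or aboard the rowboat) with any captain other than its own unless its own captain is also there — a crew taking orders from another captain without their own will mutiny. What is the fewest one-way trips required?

5

Counting alone: each trip to the east bank takes at most 3 across and each return brings at least 1 back, so after t trips out (and t−1 returns) at most 3t − (t−1) of the 6 are across; that first reaches 6 at t = 3, so at least 5 crossings are needed.
The plan below uses exactly 5 crossings, so it is optimal:
1. captain II and crew II cross → the east bank.
2. captain II crosses ← the west bank.
3. captain I, captain II, and captain III cross → the east bank.
4. crew II crosses ← the west bank.
5. crew I, crew II, and crew III cross → the east bank.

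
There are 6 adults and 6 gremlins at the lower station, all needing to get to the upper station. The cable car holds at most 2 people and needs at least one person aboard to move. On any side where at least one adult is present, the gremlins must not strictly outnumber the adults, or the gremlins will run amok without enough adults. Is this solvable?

Following every safe sequence of crossings from the start, the most of the 12 that can be at the upper station as the cable car arrives there on crossings 1, 3, 5, 7, 9 is 2, 3, 4, 5, 6 respectively; the best ever achieved is 6 of 12.
From crossing 11 on, no configuration arises that was not already reachable earlier: only 15 distinct safe configurations (who is on which side, and where the cable car is) can ever be reached, none of them has everyone across, and every continuation just revisits them. They are: 0 adults + 0 gremlins across (cable car back at the start); 0 adults + 1 gremlin across (cable car there); 0 adults + 1 gremlin across (cable car back at the start); 0 adults + 2 gremlins across (cable car there); 0 adults + 2 gremlins across (cable car back at the start); 0 adults + 3 gremlins across (cable car there); 0 adults + 3 gremlins across (cable car back at the start); 0 adults + 4 gremlins across (cable car there); 0 adults + 4 gremlins across (cable car back at the start); 0 adults + 5 gremlins across (cable car there); 0 adults + 5 gremlins across (cable car back at the start); 0 adults + 6 gremlins across (cable car there); 1 adult + 1 gremlin across (cable car there); 1 adult + 1 gremlin across (cable car back at the start); 2 adults + 2 gremlins across (cable car there). So no valid plan exists.

No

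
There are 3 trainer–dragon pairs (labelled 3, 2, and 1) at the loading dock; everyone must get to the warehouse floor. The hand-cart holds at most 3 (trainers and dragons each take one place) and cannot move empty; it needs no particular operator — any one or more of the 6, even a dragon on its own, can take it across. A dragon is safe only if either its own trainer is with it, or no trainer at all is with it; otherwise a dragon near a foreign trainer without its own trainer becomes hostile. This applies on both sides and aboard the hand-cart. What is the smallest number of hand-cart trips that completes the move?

Counting alone: each trip to the warehouse floor takes at most 3 across and each return brings at least 1 back, so after t trips out (and t−1 returns) at most 3t − (t−1) of the 6 are across; that first reaches 6 at t = 3, so at least 5 crossings are needed.
The plan below uses exactly 5 crossings, so it is optimal:
1. dragon 3 and trainer 3 cross → the warehouse floor.
2. trainer 3 crosses ← the loading dock.
3. trainer 1, trainer 2, and trainer 3 cross → the warehouse floor.
4. dragon 3 crosses ← the loading dock.
5. dragon 1, dragon 2, and dragon 3 cross → the warehouse floor.

5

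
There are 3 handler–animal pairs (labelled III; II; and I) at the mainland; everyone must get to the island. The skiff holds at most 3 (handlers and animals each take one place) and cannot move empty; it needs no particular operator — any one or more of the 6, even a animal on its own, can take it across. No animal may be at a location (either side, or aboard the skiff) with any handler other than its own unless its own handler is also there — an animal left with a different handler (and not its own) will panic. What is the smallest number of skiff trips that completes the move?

5

Counting alone: each trip to the island takes at most 3 across and each return brings at least 1 back, so after t trips out (and t−1 returns) at most 3t − (t−1) of the 6 are across; that first reaches 6 at t = 3, so at least 5 crossings are needed.
The plan below uses exactly 5 crossings, so it is optimal:
1. animal III and handler III cross → the island.
2. handler III crosses ← the mainland.
3. handler I, handler II, and handler III cross → the island.
4. animal III crosses ← the mainland.
5. animal I, animal II, and animal III cross → the island.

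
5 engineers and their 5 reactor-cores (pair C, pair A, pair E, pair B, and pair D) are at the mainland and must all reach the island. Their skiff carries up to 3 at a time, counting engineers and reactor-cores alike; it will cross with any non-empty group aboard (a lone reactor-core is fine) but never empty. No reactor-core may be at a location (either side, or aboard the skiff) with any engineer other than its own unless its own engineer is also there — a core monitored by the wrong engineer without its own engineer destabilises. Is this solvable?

1. engineer C and reactor-core C cross → the island.
2. engineer C crosses ← the mainland.
3. reactor-core A, reactor-core B, and reactor-core E cross → the island.
4. reactor-core C crosses ← the mainland.
5. engineer A, engineer B, and engineer E cross → the island.
6. engineer A and reactor-core A cross ← the mainland.
7. engineer A, engineer C, and engineer D cross → the island.
8. reactor-core E crosses ← the mainland.
9. reactor-core A and reactor-core C cross → the island.
10. reactor-core C crosses ← the mainland.
11. reactor-core C, reactor-core D, and reactor-core E cross → the island.

Yes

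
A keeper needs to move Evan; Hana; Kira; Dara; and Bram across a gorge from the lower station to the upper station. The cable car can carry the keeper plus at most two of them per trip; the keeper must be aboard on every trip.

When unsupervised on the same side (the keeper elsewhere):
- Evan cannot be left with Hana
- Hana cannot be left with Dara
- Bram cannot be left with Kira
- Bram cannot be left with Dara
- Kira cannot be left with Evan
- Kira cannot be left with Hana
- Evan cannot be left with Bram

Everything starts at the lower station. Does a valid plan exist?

Whatever the first load, the items left behind include a forbidden pair without the keeper. No opening move is safe, so no plan exists.

No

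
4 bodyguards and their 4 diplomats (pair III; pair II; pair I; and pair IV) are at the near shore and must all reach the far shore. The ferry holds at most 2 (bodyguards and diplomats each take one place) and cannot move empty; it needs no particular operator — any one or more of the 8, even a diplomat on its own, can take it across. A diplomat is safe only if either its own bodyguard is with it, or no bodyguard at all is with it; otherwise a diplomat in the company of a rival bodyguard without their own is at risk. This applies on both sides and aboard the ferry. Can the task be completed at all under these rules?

Following every safe sequence of crossings from the start, the most of the 8 that can be at the far shore as the ferry arrives there on crossings 1, 3, 5 is 2, 3, 4 respectively; the best ever achieved is 4 of 8.
From crossing 7 on, no configuration arises that was not already reachable earlier: only 44 distinct safe configurations (who is on which side, and where the ferry is) can ever be reached, none of them has everyone across, and every continuation just revisits them. So no valid plan exists.

No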